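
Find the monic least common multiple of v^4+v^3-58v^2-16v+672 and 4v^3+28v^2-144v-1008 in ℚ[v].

Repeated division with remainder:
  v^4+v^3-58v^2-16v+672 = ((1/4)v-3/2)(4v^3+28v^2-144v-1008) + (20v^2+20v-840)
  4v^3+28v^2-144v-1008 = ((1/5)v+6/5)(20v^2+20v-840) + (0)
Last nonzero remainder: 20v^2+20v-840. Dividing through by 20 gives the monic gcd v^2+v-42.
Then lcm(f, g) = f·g / gcd(f, g); expanding and making the result monic gives the answer.

v^5+7v^4-52v^3-364v^2+576v+4032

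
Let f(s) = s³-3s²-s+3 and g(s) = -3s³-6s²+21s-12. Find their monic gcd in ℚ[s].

s-1

Apply the Euclidean algorithm:
  s³-3s²-s+3 = (-1/3)(-3s³-6s²+21s-12) + (-5s²+6s-1)
  -3s³-6s²+21s-12 = ((3/5)s+48/25)(-5s²+6s-1) + ((252/25)s-252/25)
  -5s²+6s-1 = (-(125/252)s+25/252)((252/25)s-252/25) + (0)
Last nonzero remainder: (252/25)s-252/25. Dividing through by 252/25 gives the monic gcd s-1.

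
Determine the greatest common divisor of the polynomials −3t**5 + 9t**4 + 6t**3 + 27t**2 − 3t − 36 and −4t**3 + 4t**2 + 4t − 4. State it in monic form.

t**2 − 1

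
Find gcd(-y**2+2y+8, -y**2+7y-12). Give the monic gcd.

y-4

By polynomial division,
  -y**2+2y+8 = (-y**2+7y-12) + (-5y+20)
  -y**2+7y-12 = ((1/5)y-3/5)(-5y+20) + (0)
Last nonzero remainder: -5y+20. Dividing through by -5 gives the monic gcd y-4.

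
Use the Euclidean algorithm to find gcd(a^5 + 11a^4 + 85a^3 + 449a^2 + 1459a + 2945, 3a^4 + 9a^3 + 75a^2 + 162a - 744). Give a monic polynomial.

a^2 + a + 31

Apply the Euclidean algorithm:
  a^5 + 11a^4 + 85a^3 + 449a^2 + 1459a + 2945 = ((1/3)a + 8/3)(3a^4 + 9a^3 + 75a^2 + 162a - 744) + (36a^3 + 195a^2 + 1275a + 4929)
  3a^4 + 9a^3 + 75a^2 + 162a - 744 = ((1/12)a - 29/144)(36a^3 + 195a^2 + 1275a + 4929) + ((385/48)a^2 + (385/48)a + 11935/48)
  36a^3 + 195a^2 + 1275a + 4929 = ((1728/385)a + 7632/385)((385/48)a^2 + (385/48)a + 11935/48) + (0)
Last nonzero remainder: (385/48)a^2 + (385/48)a + 11935/48. Dividing through by 385/48 gives the monic gcd a^2 + a + 31.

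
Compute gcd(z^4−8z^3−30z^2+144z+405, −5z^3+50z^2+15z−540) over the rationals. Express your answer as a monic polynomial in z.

Euclidean algorithm in ℚ[z]:
  z^4−8z^3−30z^2+144z+405 = (−(1/5)z−2/5)(−5z^3+50z^2+15z−540) + (−7z^2+42z+189)
  −5z^3+50z^2+15z−540 = ((5/7)z−20/7)(−7z^2+42z+189) + (0)
Last nonzero remainder: −7z^2+42z+189. Dividing through by −7 gives the monic gcd z^2−6z−27.

z^2−6z−27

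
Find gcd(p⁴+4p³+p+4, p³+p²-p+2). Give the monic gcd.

p²-p+1

Apply the Euclidean algorithm:
  p⁴+4p³+p+4 = (p+3)(p³+p²-p+2) + (-2p²+2p-2)
  p³+p²-p+2 = (-(1/2)p-1)(-2p²+2p-2) + (0)
Last nonzero remainder: -2p²+2p-2. Dividing through by -2 gives the monic gcd p²-p+1.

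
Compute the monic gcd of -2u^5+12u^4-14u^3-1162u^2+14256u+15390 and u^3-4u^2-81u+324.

u^2-81

Euclidean algorithm in ℚ[u]:
  -2u^5+12u^4-14u^3-1162u^2+14256u+15390 = (-2u^2+4u-160)(u^3-4u^2-81u+324) + (-830u^2+67230)
  u^3-4u^2-81u+324 = (-(1/830)u+2/415)(-830u^2+67230) + (0)
Last nonzero remainder: -830u^2+67230. Dividing through by -830 gives the monic gcd u^2-81.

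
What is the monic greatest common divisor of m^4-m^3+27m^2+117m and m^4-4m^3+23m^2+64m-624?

Apply the Euclidean algorithm:
  m^4-m^3+27m^2+117m = (m^4-4m^3+23m^2+64m-624) + (3m^3+4m^2+53m+624)
  m^4-4m^3+23m^2+64m-624 = ((1/3)m-16/9)(3m^3+4m^2+53m+624) + ((112/9)m^2-(448/9)m+1456/3)
  3m^3+4m^2+53m+624 = ((27/112)m+9/7)((112/9)m^2-(448/9)m+1456/3) + (0)
Last nonzero remainder: (112/9)m^2-(448/9)m+1456/3. Dividing through by 112/9 gives the monic gcd m^2-4m+39.

m^2-4m+39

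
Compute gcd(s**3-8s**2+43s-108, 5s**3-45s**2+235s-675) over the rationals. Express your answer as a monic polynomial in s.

By polynomial division,
  s**3-8s**2+43s-108 = (1/5)(5s**3-45s**2+235s-675) + (s**2-4s+27)
  5s**3-45s**2+235s-675 = (5s-25)(s**2-4s+27) + (0)
The last nonzero remainder s**2-4s+27 is already monic.

s**2-4s+27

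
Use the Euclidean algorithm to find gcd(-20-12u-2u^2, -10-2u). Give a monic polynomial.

1

Apply the Euclidean algorithm:
  -2u^2-12u-20 = (u+1)(-2u-10) + (-10)
  -2u-10 = ((1/5)u+1)(-10) + (0)
The last nonzero remainder is the constant -10, so the polynomials are coprime and gcd = 1.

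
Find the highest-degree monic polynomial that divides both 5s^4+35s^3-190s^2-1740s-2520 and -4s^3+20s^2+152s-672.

s^2-s-42

By polynomial division,
  5s^4+35s^3-190s^2-1740s-2520 = (-(5/4)s-15)(-4s^3+20s^2+152s-672) + (300s^2-300s-12600)
  -4s^3+20s^2+152s-672 = (-(1/75)s+4/75)(300s^2-300s-12600) + (0)
Last nonzero remainder: 300s^2-300s-12600. Dividing through by 300 gives the monic gcd s^2-s-42.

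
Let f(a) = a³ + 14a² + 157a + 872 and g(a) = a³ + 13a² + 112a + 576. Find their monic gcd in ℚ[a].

Apply the Euclidean algorithm:
  a³ + 14a² + 157a + 872 = (a³ + 13a² + 112a + 576) + (a² + 45a + 296)
  a³ + 13a² + 112a + 576 = (a - 32)(a² + 45a + 296) + (1256a + 10048)
  a² + 45a + 296 = ((1/1256)a + 37/1256)(1256a + 10048) + (0)
Last nonzero remainder: 1256a + 10048. Dividing through by 1256 gives the monic gcd a + 8.

a + 8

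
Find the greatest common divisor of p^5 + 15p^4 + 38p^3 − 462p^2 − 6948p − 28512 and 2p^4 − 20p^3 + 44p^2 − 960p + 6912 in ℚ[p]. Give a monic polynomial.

Repeated division with remainder:
  p^5 + 15p^4 + 38p^3 − 462p^2 − 6948p − 28512 = ((1/2)p + 25/2)(2p^4 − 20p^3 + 44p^2 − 960p + 6912) + (266p^3 − 532p^2 + 1596p − 114912)
  2p^4 − 20p^3 + 44p^2 − 960p + 6912 = ((1/133)p − 8/133)(266p^3 − 532p^2 + 1596p − 114912) + (0)
Last nonzero remainder: 266p^3 − 532p^2 + 1596p − 114912. Dividing through by 266 gives the monic gcd p^3 − 2p^2 + 6p − 432.

p^3 − 2p^2 + 6p − 432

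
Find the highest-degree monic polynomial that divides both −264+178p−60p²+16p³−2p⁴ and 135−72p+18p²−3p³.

−3+p

Apply the Euclidean algorithm:
  −2p⁴+16p³−60p²+178p−264 = ((2/3)p−4/3)(−3p³+18p²−72p+135) + (12p²−8p−84)
  −3p³+18p²−72p+135 = (−(1/4)p+4/3)(12p²−8p−84) + (−(247/3)p+247)
  12p²−8p−84 = (−(36/247)p−84/247)(−(247/3)p+247) + (0)
Last nonzero remainder: −(247/3)p+247. Dividing through by −247/3 gives the monic gcd p−3.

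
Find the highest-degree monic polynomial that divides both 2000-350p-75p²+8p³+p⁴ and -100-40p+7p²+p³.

-50+5p+p²

Euclidean algorithm in ℚ[p]:
  p⁴+8p³-75p²-350p+2000 = (p+1)(p³+7p²-40p-100) + (-42p²-210p+2100)
  p³+7p²-40p-100 = (-(1/42)p-1/21)(-42p²-210p+2100) + (0)
Last nonzero remainder: -42p²-210p+2100. Dividing through by -42 gives the monic gcd p²+5p-50.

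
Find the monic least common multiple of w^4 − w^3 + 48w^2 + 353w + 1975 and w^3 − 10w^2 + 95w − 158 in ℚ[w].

Euclidean algorithm in ℚ[w]:
  w^4 − w^3 + 48w^2 + 353w + 1975 = (w + 9)(w^3 − 10w^2 + 95w − 158) + (43w^2 − 344w + 3397)
  w^3 − 10w^2 + 95w − 158 = ((1/43)w − 2/43)(43w^2 − 344w + 3397) + (0)
Last nonzero remainder: 43w^2 − 344w + 3397. Dividing through by 43 gives the monic gcd w^2 − 8w + 79.
Then lcm(f, g) = f·g / gcd(f, g); expanding and making the result monic gives the answer.

w^5 − 3w^4 + 50w^3 + 257w^2 + 1269w − 3950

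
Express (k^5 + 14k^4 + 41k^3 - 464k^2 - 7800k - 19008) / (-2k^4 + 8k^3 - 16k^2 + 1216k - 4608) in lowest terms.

(-k^2 - 14k - 33)/(2k - 8)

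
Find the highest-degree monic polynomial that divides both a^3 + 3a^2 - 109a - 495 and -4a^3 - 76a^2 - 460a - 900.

a^2 + 14a + 45

Euclidean algorithm in ℚ[a]:
  a^3 + 3a^2 - 109a - 495 = (-1/4)(-4a^3 - 76a^2 - 460a - 900) + (-16a^2 - 224a - 720)
  -4a^3 - 76a^2 - 460a - 900 = ((1/4)a + 5/4)(-16a^2 - 224a - 720) + (0)
Last nonzero remainder: -16a^2 - 224a - 720. Dividing through by -16 gives the monic gcd a^2 + 14a + 45.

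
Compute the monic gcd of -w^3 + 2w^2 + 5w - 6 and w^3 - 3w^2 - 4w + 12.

w^2 - w - 6

Apply the Euclidean algorithm:
  -w^3 + 2w^2 + 5w - 6 = (-1)(w^3 - 3w^2 - 4w + 12) + (-w^2 + w + 6)
  w^3 - 3w^2 - 4w + 12 = (-w + 2)(-w^2 + w + 6) + (0)
Last nonzero remainder: -w^2 + w + 6. Dividing through by -1 gives the monic gcd w^2 - w - 6.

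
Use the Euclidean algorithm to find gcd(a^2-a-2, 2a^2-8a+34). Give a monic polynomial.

1

By polynomial division,
  a^2-a-2 = (1/2)(2a^2-8a+34) + (3a-19)
  2a^2-8a+34 = ((2/3)a+14/9)(3a-19) + (572/9)
  3a-19 = ((27/572)a-171/572)(572/9) + (0)
The last nonzero remainder is the constant 572/9, so the polynomials are coprime and gcd = 1.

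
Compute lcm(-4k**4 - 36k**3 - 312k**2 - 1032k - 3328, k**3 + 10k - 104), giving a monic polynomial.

Euclidean algorithm in ℚ[k]:
  -4k**4 - 36k**3 - 312k**2 - 1032k - 3328 = (-4k - 36)(k**3 + 10k - 104) + (-272k**2 - 1088k - 7072)
  k**3 + 10k - 104 = (-(1/272)k + 1/68)(-272k**2 - 1088k - 7072) + (0)
Last nonzero remainder: -272k**2 - 1088k - 7072. Dividing through by -272 gives the monic gcd k**2 + 4k + 26.
Then lcm(f, g) = f·g / gcd(f, g); expanding and making the result monic gives the answer.

k**5 + 5k**4 + 42k**3 - 54k**2 - 200k - 3328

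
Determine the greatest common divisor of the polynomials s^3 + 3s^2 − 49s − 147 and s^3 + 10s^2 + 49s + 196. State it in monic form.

s + 7

Repeated division with remainder:
  s^3 + 3s^2 − 49s − 147 = (s^3 + 10s^2 + 49s + 196) + (−7s^2 − 98s − 343)
  s^3 + 10s^2 + 49s + 196 = (−(1/7)s + 4/7)(−7s^2 − 98s − 343) + (56s + 392)
  −7s^2 − 98s − 343 = (−(1/8)s − 7/8)(56s + 392) + (0)
Last nonzero remainder: 56s + 392. Dividing through by 56 gives the monic gcd s + 7.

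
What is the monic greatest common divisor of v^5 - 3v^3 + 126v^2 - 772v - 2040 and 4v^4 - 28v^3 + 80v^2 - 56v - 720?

v^2 - 3v - 10

Repeated division with remainder:
  v^5 - 3v^3 + 126v^2 - 772v - 2040 = ((1/4)v + 7/4)(4v^4 - 28v^3 + 80v^2 - 56v - 720) + (26v^3 - 494v - 780)
  4v^4 - 28v^3 + 80v^2 - 56v - 720 = ((2/13)v - 14/13)(26v^3 - 494v - 780) + (156v^2 - 468v - 1560)
  26v^3 - 494v - 780 = ((1/6)v + 1/2)(156v^2 - 468v - 1560) + (0)
Last nonzero remainder: 156v^2 - 468v - 1560. Dividing through by 156 gives the monic gcd v^2 - 3v - 10.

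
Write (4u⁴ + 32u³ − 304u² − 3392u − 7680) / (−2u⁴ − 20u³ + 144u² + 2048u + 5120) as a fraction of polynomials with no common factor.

(−2u − 12)/(u + 8)

Repeated division with remainder:
  4u⁴ + 32u³ − 304u² − 3392u − 7680 = (−2)(−2u⁴ − 20u³ + 144u² + 2048u + 5120) + (−8u³ − 16u² + 704u + 2560)
  −2u⁴ − 20u³ + 144u² + 2048u + 5120 = ((1/4)u + 2)(−8u³ − 16u² + 704u + 2560) + (0)
Last nonzero remainder: −8u³ − 16u² + 704u + 2560. Dividing through by −8 gives the monic gcd u³ + 2u² − 88u − 320.
Cancel u³ + 2u² − 88u − 320 from numerator and denominator to get the reduced form.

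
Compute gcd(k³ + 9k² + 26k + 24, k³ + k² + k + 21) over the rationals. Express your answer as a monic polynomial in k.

Apply the Euclidean algorithm:
  k³ + 9k² + 26k + 24 = (k³ + k² + k + 21) + (8k² + 25k + 3)
  k³ + k² + k + 21 = ((1/8)k - 17/64)(8k² + 25k + 3) + ((465/64)k + 1395/64)
  8k² + 25k + 3 = ((512/465)k + 64/465)((465/64)k + 1395/64) + (0)
Last nonzero remainder: (465/64)k + 1395/64. Dividing through by 465/64 gives the monic gcd k + 3.

k + 3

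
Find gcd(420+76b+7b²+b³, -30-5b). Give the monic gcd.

6+b

Euclidean algorithm in ℚ[b]:
  b³+7b²+76b+420 = (-(1/5)b²-(1/5)b-14)(-5b-30) + (0)
Last nonzero remainder: -5b-30. Dividing through by -5 gives the monic gcd b+6.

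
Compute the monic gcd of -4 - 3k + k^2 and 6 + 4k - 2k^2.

1 + k

Repeated division with remainder:
  k^2 - 3k - 4 = (-1/2)(-2k^2 + 4k + 6) + (-k - 1)
  -2k^2 + 4k + 6 = (2k - 6)(-k - 1) + (0)
Last nonzero remainder: -k - 1. Dividing through by -1 gives the monic gcd k + 1.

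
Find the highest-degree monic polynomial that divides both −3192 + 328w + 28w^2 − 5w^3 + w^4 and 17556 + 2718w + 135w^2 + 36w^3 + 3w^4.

532 + 34w + w^2 + w^3

Repeated division with remainder:
  w^4 − 5w^3 + 28w^2 + 328w − 3192 = (1/3)(3w^4 + 36w^3 + 135w^2 + 2718w + 17556) + (−17w^3 − 17w^2 − 578w − 9044)
  3w^4 + 36w^3 + 135w^2 + 2718w + 17556 = (−(3/17)w − 33/17)(−17w^3 − 17w^2 − 578w − 9044) + (0)
Last nonzero remainder: −17w^3 − 17w^2 − 578w − 9044. Dividing through by −17 gives the monic gcd w^3 + w^2 + 34w + 532.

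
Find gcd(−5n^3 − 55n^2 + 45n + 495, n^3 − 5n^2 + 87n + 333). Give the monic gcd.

Euclidean algorithm in ℚ[n]:
  −5n^3 − 55n^2 + 45n + 495 = (−5)(n^3 − 5n^2 + 87n + 333) + (−80n^2 + 480n + 2160)
  n^3 − 5n^2 + 87n + 333 = (−(1/80)n − 1/80)(−80n^2 + 480n + 2160) + (120n + 360)
  −80n^2 + 480n + 2160 = (−(2/3)n + 6)(120n + 360) + (0)
Last nonzero remainder: 120n + 360. Dividing through by 120 gives the monic gcd n + 3.

n + 3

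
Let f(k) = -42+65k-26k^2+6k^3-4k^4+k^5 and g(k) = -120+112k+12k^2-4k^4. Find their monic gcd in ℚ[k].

By polynomial division,
  k^5-4k^4+6k^3-26k^2+65k-42 = (-(1/4)k+1)(-4k^4+12k^2+112k-120) + (9k^3-10k^2-77k+78)
  -4k^4+12k^2+112k-120 = (-(4/9)k-40/81)(9k^3-10k^2-77k+78) + (-(2200/81)k^2+(8800/81)k-2200/27)
  9k^3-10k^2-77k+78 = (-(729/2200)k-1053/1100)(-(2200/81)k^2+(8800/81)k-2200/27) + (0)
Last nonzero remainder: -(2200/81)k^2+(8800/81)k-2200/27. Dividing through by -2200/81 gives the monic gcd k^2-4k+3.

3-4k+k^2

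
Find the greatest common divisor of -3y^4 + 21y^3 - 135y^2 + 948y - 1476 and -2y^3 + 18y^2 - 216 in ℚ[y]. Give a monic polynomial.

y - 6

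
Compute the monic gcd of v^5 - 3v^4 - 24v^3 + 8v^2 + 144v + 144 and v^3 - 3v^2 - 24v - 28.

Repeated division with remainder:
  v^5 - 3v^4 - 24v^3 + 8v^2 + 144v + 144 = (v^2)(v^3 - 3v^2 - 24v - 28) + (36v^2 + 144v + 144)
  v^3 - 3v^2 - 24v - 28 = ((1/36)v - 7/36)(36v^2 + 144v + 144) + (0)
Last nonzero remainder: 36v^2 + 144v + 144. Dividing through by 36 gives the monic gcd v^2 + 4v + 4.

v^2 + 4v + 4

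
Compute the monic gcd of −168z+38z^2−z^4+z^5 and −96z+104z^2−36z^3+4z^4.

−3z+z^2

By polynomial division,
  z^5−z^4+38z^2−168z = ((1/4)z+2)(4z^4−36z^3+104z^2−96z) + (46z^3−146z^2+24z)
  4z^4−36z^3+104z^2−96z = ((2/23)z−268/529)(46z^3−146z^2+24z) + ((14784/529)z^2−(44352/529)z)
  46z^3−146z^2+24z = ((12167/7392)z−529/1848)((14784/529)z^2−(44352/529)z) + (0)
Last nonzero remainder: (14784/529)z^2−(44352/529)z. Dividing through by 14784/529 gives the monic gcd z^2−3z.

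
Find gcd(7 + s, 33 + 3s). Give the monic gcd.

1

Apply the Euclidean algorithm:
  s + 7 = (1/3)(3s + 33) + (−4)
  3s + 33 = (−(3/4)s − 33/4)(−4) + (0)
The last nonzero remainder is the constant −4, so the polynomials are coprime and gcd = 1.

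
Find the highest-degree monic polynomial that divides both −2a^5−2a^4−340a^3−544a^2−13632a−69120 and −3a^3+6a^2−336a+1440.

a^2+2a+120

By polynomial division,
  −2a^5−2a^4−340a^3−544a^2−13632a−69120 = ((2/3)a^2+2a+128/3)(−3a^3+6a^2−336a+1440) + (−1088a^2−2176a−130560)
  −3a^3+6a^2−336a+1440 = ((3/1088)a−3/272)(−1088a^2−2176a−130560) + (0)
Last nonzero remainder: −1088a^2−2176a−130560. Dividing through by −1088 gives the monic gcd a^2+2a+120.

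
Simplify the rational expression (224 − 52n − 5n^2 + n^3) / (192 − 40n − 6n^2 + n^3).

By polynomial division,
  n^3 − 5n^2 − 52n + 224 = (n^3 − 6n^2 − 40n + 192) + (n^2 − 12n + 32)
  n^3 − 6n^2 − 40n + 192 = (n + 6)(n^2 − 12n + 32) + (0)
The last nonzero remainder n^2 − 12n + 32 is already monic.
Cancel n^2 − 12n + 32 from numerator and denominator to get the reduced form.

(7 + n)/(6 + n)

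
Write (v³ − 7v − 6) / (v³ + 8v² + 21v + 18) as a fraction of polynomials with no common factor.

(v² − 2v − 3)/(v² + 6v + 9)

Repeated division with remainder:
  v³ − 7v − 6 = (v³ + 8v² + 21v + 18) + (−8v² − 28v − 24)
  v³ + 8v² + 21v + 18 = (−(1/8)v − 9/16)(−8v² − 28v − 24) + ((9/4)v + 9/2)
  −8v² − 28v − 24 = (−(32/9)v − 16/3)((9/4)v + 9/2) + (0)
Last nonzero remainder: (9/4)v + 9/2. Dividing through by 9/4 gives the monic gcd v + 2.
Cancel v + 2 from numerator and denominator to get the reduced form.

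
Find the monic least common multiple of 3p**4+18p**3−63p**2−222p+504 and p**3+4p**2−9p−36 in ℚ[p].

Euclidean algorithm in ℚ[p]:
  3p**4+18p**3−63p**2−222p+504 = (3p+6)(p**3+4p**2−9p−36) + (−60p**2−60p+720)
  p**3+4p**2−9p−36 = (−(1/60)p−1/20)(−60p**2−60p+720) + (0)
Last nonzero remainder: −60p**2−60p+720. Dividing through by −60 gives the monic gcd p**2+p−12.
Then lcm(f, g) = f·g / gcd(f, g); expanding and making the result monic gives the answer.

p**5+9p**4−3p**3−137p**2−54p+504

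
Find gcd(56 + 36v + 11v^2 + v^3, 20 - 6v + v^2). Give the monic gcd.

1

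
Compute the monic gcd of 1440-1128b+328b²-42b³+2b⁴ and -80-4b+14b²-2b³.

Euclidean algorithm in ℚ[b]:
  2b⁴-42b³+328b²-1128b+1440 = (-b+14)(-2b³+14b²-4b-80) + (128b²-1152b+2560)
  -2b³+14b²-4b-80 = (-(1/64)b-1/32)(128b²-1152b+2560) + (0)
Last nonzero remainder: 128b²-1152b+2560. Dividing through by 128 gives the monic gcd b²-9b+20.

20-9b+b²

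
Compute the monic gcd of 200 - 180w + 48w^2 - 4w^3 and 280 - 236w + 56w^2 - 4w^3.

Apply the Euclidean algorithm:
  -4w^3 + 48w^2 - 180w + 200 = (-4w^3 + 56w^2 - 236w + 280) + (-8w^2 + 56w - 80)
  -4w^3 + 56w^2 - 236w + 280 = ((1/2)w - 7/2)(-8w^2 + 56w - 80) + (0)
Last nonzero remainder: -8w^2 + 56w - 80. Dividing through by -8 gives the monic gcd w^2 - 7w + 10.

10 - 7w + w^2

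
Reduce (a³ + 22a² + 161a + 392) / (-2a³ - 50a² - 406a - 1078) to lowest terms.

(-a - 8)/(2a + 22)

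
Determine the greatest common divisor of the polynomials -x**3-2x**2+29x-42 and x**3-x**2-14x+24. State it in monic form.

x**2-5x+6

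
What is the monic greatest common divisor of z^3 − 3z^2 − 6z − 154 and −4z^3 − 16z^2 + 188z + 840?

z − 7

Repeated division with remainder:
  z^3 − 3z^2 − 6z − 154 = (−1/4)(−4z^3 − 16z^2 + 188z + 840) + (−7z^2 + 41z + 56)
  −4z^3 − 16z^2 + 188z + 840 = ((4/7)z + 276/49)(−7z^2 + 41z + 56) + (−(3672/49)z + 3672/7)
  −7z^2 + 41z + 56 = ((343/3672)z + 49/459)(−(3672/49)z + 3672/7) + (0)
Last nonzero remainder: −(3672/49)z + 3672/7. Dividing through by −3672/49 gives the monic gcd z − 7.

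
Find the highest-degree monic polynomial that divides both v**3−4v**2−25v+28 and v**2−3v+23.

Repeated division with remainder:
  v**3−4v**2−25v+28 = (v−1)(v**2−3v+23) + (−51v+51)
  v**2−3v+23 = (−(1/51)v+2/51)(−51v+51) + (21)
  −51v+51 = (−(17/7)v+17/7)(21) + (0)
The last nonzero remainder is the constant 21, so the polynomials are coprime and gcd = 1.

1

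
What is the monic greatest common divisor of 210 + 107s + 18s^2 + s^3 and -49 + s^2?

Apply the Euclidean algorithm:
  s^3 + 18s^2 + 107s + 210 = (s + 18)(s^2 - 49) + (156s + 1092)
  s^2 - 49 = ((1/156)s - 7/156)(156s + 1092) + (0)
Last nonzero remainder: 156s + 1092. Dividing through by 156 gives the monic gcd s + 7.

7 + s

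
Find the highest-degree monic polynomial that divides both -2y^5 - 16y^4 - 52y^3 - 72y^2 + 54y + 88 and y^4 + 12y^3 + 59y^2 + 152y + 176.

y^3 + 8y^2 + 27y + 44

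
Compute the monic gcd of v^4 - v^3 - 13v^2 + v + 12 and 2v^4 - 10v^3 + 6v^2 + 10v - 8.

Euclidean algorithm in ℚ[v]:
  v^4 - v^3 - 13v^2 + v + 12 = (1/2)(2v^4 - 10v^3 + 6v^2 + 10v - 8) + (4v^3 - 16v^2 - 4v + 16)
  2v^4 - 10v^3 + 6v^2 + 10v - 8 = ((1/2)v - 1/2)(4v^3 - 16v^2 - 4v + 16) + (0)
Last nonzero remainder: 4v^3 - 16v^2 - 4v + 16. Dividing through by 4 gives the monic gcd v^3 - 4v^2 - v + 4.

v^3 - 4v^2 - v + 4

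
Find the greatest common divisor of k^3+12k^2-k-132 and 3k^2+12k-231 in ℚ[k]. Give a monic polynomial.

k+11

By polynomial division,
  k^3+12k^2-k-132 = ((1/3)k+8/3)(3k^2+12k-231) + (44k+484)
  3k^2+12k-231 = ((3/44)k-21/44)(44k+484) + (0)
Last nonzero remainder: 44k+484. Dividing through by 44 gives the monic gcd k+11.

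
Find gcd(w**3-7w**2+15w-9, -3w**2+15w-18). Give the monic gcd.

w-3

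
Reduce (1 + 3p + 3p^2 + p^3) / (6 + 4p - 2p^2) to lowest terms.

(-1 - 2p - p^2)/(-6 + 2p)

Euclidean algorithm in ℚ[p]:
  p^3 + 3p^2 + 3p + 1 = (-(1/2)p - 5/2)(-2p^2 + 4p + 6) + (16p + 16)
  -2p^2 + 4p + 6 = (-(1/8)p + 3/8)(16p + 16) + (0)
Last nonzero remainder: 16p + 16. Dividing through by 16 gives the monic gcd p + 1.
Cancel p + 1 from numerator and denominator to get the reduced form.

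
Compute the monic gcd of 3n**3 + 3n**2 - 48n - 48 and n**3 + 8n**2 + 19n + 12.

Apply the Euclidean algorithm:
  3n**3 + 3n**2 - 48n - 48 = (3)(n**3 + 8n**2 + 19n + 12) + (-21n**2 - 105n - 84)
  n**3 + 8n**2 + 19n + 12 = (-(1/21)n - 1/7)(-21n**2 - 105n - 84) + (0)
Last nonzero remainder: -21n**2 - 105n - 84. Dividing through by -21 gives the monic gcd n**2 + 5n + 4.

n**2 + 5n + 4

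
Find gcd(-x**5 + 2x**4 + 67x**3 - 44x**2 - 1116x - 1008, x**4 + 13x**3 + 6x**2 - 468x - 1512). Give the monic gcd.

x**2 - 36

Repeated division with remainder:
  -x**5 + 2x**4 + 67x**3 - 44x**2 - 1116x - 1008 = (-x + 15)(x**4 + 13x**3 + 6x**2 - 468x - 1512) + (-122x**3 - 602x**2 + 4392x + 21672)
  x**4 + 13x**3 + 6x**2 - 468x - 1512 = (-(1/122)x - 246/3721)(-122x**3 - 602x**2 + 4392x + 21672) + ((8190/3721)x**2 - 294840/3721)
  -122x**3 - 602x**2 + 4392x + 21672 = (-(226981/4095)x - 160003/585)((8190/3721)x**2 - 294840/3721) + (0)
Last nonzero remainder: (8190/3721)x**2 - 294840/3721. Dividing through by 8190/3721 gives the monic gcd x**2 - 36.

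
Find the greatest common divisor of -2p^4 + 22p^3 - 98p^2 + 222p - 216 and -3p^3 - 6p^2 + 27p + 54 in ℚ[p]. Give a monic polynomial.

p - 3

Repeated division with remainder:
  -2p^4 + 22p^3 - 98p^2 + 222p - 216 = ((2/3)p - 26/3)(-3p^3 - 6p^2 + 27p + 54) + (-168p^2 + 420p + 252)
  -3p^3 - 6p^2 + 27p + 54 = ((1/56)p + 9/112)(-168p^2 + 420p + 252) + (-(45/4)p + 135/4)
  -168p^2 + 420p + 252 = ((224/15)p + 112/15)(-(45/4)p + 135/4) + (0)
Last nonzero remainder: -(45/4)p + 135/4. Dividing through by -45/4 gives the monic gcd p - 3.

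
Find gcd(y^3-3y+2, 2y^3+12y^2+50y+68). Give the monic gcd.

y+2

By polynomial division,
  y^3-3y+2 = (1/2)(2y^3+12y^2+50y+68) + (-6y^2-28y-32)
  2y^3+12y^2+50y+68 = (-(1/3)y-4/9)(-6y^2-28y-32) + ((242/9)y+484/9)
  -6y^2-28y-32 = (-(27/121)y-72/121)((242/9)y+484/9) + (0)
Last nonzero remainder: (242/9)y+484/9. Dividing through by 242/9 gives the monic gcd y+2.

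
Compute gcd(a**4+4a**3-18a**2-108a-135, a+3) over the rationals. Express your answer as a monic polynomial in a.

a+3

Apply the Euclidean algorithm:
  a**4+4a**3-18a**2-108a-135 = (a**3+a**2-21a-45)(a+3) + (0)
The last nonzero remainder a+3 is already monic.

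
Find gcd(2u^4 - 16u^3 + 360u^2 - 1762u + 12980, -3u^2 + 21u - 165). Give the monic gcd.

By polynomial division,
  2u^4 - 16u^3 + 360u^2 - 1762u + 12980 = (-(2/3)u^2 + (2/3)u - 236/3)(-3u^2 + 21u - 165) + (0)
Last nonzero remainder: -3u^2 + 21u - 165. Dividing through by -3 gives the monic gcd u^2 - 7u + 55.

u^2 - 7u + 55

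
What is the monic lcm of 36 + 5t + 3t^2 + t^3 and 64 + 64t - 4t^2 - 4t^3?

-144 - 128t + 9t^2 - 8t^3 + t^5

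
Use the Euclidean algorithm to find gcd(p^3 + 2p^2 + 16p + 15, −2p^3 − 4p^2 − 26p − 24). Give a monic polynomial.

p + 1

Repeated division with remainder:
  p^3 + 2p^2 + 16p + 15 = (−1/2)(−2p^3 − 4p^2 − 26p − 24) + (3p + 3)
  −2p^3 − 4p^2 − 26p − 24 = (−(2/3)p^2 − (2/3)p − 8)(3p + 3) + (0)
Last nonzero remainder: 3p + 3. Dividing through by 3 gives the monic gcd p + 1.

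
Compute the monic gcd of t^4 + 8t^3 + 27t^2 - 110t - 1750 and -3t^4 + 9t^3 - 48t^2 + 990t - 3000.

t^3 + t^2 + 20t - 250

Euclidean algorithm in ℚ[t]:
  t^4 + 8t^3 + 27t^2 - 110t - 1750 = (-1/3)(-3t^4 + 9t^3 - 48t^2 + 990t - 3000) + (11t^3 + 11t^2 + 220t - 2750)
  -3t^4 + 9t^3 - 48t^2 + 990t - 3000 = (-(3/11)t + 12/11)(11t^3 + 11t^2 + 220t - 2750) + (0)
Last nonzero remainder: 11t^3 + 11t^2 + 220t - 2750. Dividing through by 11 gives the monic gcd t^3 + t^2 + 20t - 250.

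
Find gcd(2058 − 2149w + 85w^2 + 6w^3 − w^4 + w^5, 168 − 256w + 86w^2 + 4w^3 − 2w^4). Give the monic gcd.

Euclidean algorithm in ℚ[w]:
  w^5 − w^4 + 6w^3 + 85w^2 − 2149w + 2058 = (−(1/2)w − 1/2)(−2w^4 + 4w^3 + 86w^2 − 256w + 168) + (51w^3 − 2193w + 2142)
  −2w^4 + 4w^3 + 86w^2 − 256w + 168 = (−(2/51)w + 4/51)(51w^3 − 2193w + 2142) + (0)
Last nonzero remainder: 51w^3 − 2193w + 2142. Dividing through by 51 gives the monic gcd w^3 − 43w + 42.

42 − 43w + w^3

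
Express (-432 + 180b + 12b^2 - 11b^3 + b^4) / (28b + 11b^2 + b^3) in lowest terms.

By polynomial division,
  b^4 - 11b^3 + 12b^2 + 180b - 432 = (b - 22)(b^3 + 11b^2 + 28b) + (226b^2 + 796b - 432)
  b^3 + 11b^2 + 28b = ((1/226)b + 845/25538)(226b^2 + 796b - 432) + ((45630/12769)b + 182520/12769)
  226b^2 + 796b - 432 = ((1442897/22815)b - 25538/845)((45630/12769)b + 182520/12769) + (0)
Last nonzero remainder: (45630/12769)b + 182520/12769. Dividing through by 45630/12769 gives the monic gcd b + 4.
Cancel b + 4 from numerator and denominator to get the reduced form.

(-108 + 72b - 15b^2 + b^3)/(7b + b^2)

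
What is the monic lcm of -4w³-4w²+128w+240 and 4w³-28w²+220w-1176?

By polynomial division,
  -4w³-4w²+128w+240 = (-1)(4w³-28w²+220w-1176) + (-32w²+348w-936)
  4w³-28w²+220w-1176 = (-(1/8)w-31/64)(-32w²+348w-936) + ((4345/16)w-13035/8)
  -32w²+348w-936 = (-(512/4345)w+2496/4345)((4345/16)w-13035/8) + (0)
Last nonzero remainder: (4345/16)w-13035/8. Dividing through by 4345/16 gives the monic gcd w-6.
Then lcm(f, g) = f·g / gcd(f, g); expanding and making the result monic gives the answer.

w⁵+16w³+21w²-1508w-2940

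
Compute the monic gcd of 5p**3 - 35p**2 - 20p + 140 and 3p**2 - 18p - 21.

Apply the Euclidean algorithm:
  5p**3 - 35p**2 - 20p + 140 = ((5/3)p - 5/3)(3p**2 - 18p - 21) + (-15p + 105)
  3p**2 - 18p - 21 = (-(1/5)p - 1/5)(-15p + 105) + (0)
Last nonzero remainder: -15p + 105. Dividing through by -15 gives the monic gcd p - 7.

p - 7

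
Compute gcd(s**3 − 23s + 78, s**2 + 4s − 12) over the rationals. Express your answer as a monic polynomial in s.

s + 6

Apply the Euclidean algorithm:
  s**3 − 23s + 78 = (s − 4)(s**2 + 4s − 12) + (5s + 30)
  s**2 + 4s − 12 = ((1/5)s − 2/5)(5s + 30) + (0)
Last nonzero remainder: 5s + 30. Dividing through by 5 gives the monic gcd s + 6.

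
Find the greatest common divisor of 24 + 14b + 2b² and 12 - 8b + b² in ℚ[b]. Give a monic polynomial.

Euclidean algorithm in ℚ[b]:
  2b² + 14b + 24 = (2)(b² - 8b + 12) + (30b)
  b² - 8b + 12 = ((1/30)b - 4/15)(30b) + (12)
  30b = ((5/2)b)(12) + (0)
The last nonzero remainder is the constant 12, so the polynomials are coprime and gcd = 1.

1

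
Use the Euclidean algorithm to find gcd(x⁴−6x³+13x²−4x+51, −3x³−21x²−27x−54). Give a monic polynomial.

x²+x+3

Apply the Euclidean algorithm:
  x⁴−6x³+13x²−4x+51 = (−(1/3)x+13/3)(−3x³−21x²−27x−54) + (95x²+95x+285)
  −3x³−21x²−27x−54 = (−(3/95)x−18/95)(95x²+95x+285) + (0)
Last nonzero remainder: 95x²+95x+285. Dividing through by 95 gives the monic gcd x²+x+3.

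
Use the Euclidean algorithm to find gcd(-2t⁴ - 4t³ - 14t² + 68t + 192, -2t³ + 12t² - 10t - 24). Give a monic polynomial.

t - 3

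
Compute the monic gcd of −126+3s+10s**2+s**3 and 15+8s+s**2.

1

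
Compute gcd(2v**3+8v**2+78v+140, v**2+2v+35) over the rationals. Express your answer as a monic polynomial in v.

v**2+2v+35

Euclidean algorithm in ℚ[v]:
  2v**3+8v**2+78v+140 = (2v+4)(v**2+2v+35) + (0)
The last nonzero remainder v**2+2v+35 is already monic.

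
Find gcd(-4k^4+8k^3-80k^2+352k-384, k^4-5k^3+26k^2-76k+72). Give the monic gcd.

k^2-4k+4

Apply the Euclidean algorithm:
  -4k^4+8k^3-80k^2+352k-384 = (-4)(k^4-5k^3+26k^2-76k+72) + (-12k^3+24k^2+48k-96)
  k^4-5k^3+26k^2-76k+72 = (-(1/12)k+1/4)(-12k^3+24k^2+48k-96) + (24k^2-96k+96)
  -12k^3+24k^2+48k-96 = (-(1/2)k-1)(24k^2-96k+96) + (0)
Last nonzero remainder: 24k^2-96k+96. Dividing through by 24 gives the monic gcd k^2-4k+4.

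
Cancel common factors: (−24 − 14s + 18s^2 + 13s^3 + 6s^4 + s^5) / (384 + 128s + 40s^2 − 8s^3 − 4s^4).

By polynomial division,
  s^5 + 6s^4 + 13s^3 + 18s^2 − 14s − 24 = (−(1/4)s − 1)(−4s^4 − 8s^3 + 40s^2 + 128s + 384) + (15s^3 + 90s^2 + 210s + 360)
  −4s^4 − 8s^3 + 40s^2 + 128s + 384 = (−(4/15)s + 16/15)(15s^3 + 90s^2 + 210s + 360) + (0)
Last nonzero remainder: 15s^3 + 90s^2 + 210s + 360. Dividing through by 15 gives the monic gcd s^3 + 6s^2 + 14s + 24.
Cancel s^3 + 6s^2 + 14s + 24 from numerator and denominator to get the reduced form.

(1 − s^2)/(−16 + 4s)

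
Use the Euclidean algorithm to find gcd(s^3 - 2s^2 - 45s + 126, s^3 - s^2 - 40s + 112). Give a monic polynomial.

s + 7

Repeated division with remainder:
  s^3 - 2s^2 - 45s + 126 = (s^3 - s^2 - 40s + 112) + (-s^2 - 5s + 14)
  s^3 - s^2 - 40s + 112 = (-s + 6)(-s^2 - 5s + 14) + (4s + 28)
  -s^2 - 5s + 14 = (-(1/4)s + 1/2)(4s + 28) + (0)
Last nonzero remainder: 4s + 28. Dividing through by 4 gives the monic gcd s + 7.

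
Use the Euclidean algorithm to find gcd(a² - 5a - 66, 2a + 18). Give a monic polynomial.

Apply the Euclidean algorithm:
  a² - 5a - 66 = ((1/2)a - 7)(2a + 18) + (60)
  2a + 18 = ((1/30)a + 3/10)(60) + (0)
The last nonzero remainder is the constant 60, so the polynomials are coprime and gcd = 1.

1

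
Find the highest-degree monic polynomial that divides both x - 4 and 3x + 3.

1

Euclidean algorithm in ℚ[x]:
  x - 4 = (1/3)(3x + 3) + (-5)
  3x + 3 = (-(3/5)x - 3/5)(-5) + (0)
The last nonzero remainder is the constant -5, so the polynomials are coprime and gcd = 1.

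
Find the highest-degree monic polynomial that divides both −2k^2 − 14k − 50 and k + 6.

Euclidean algorithm in ℚ[k]:
  −2k^2 − 14k − 50 = (−2k − 2)(k + 6) + (−38)
  k + 6 = (−(1/38)k − 3/19)(−38) + (0)
The last nonzero remainder is the constant −38, so the polynomials are coprime and gcd = 1.

1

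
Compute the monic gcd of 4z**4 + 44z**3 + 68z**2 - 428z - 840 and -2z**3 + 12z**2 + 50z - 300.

z + 5

Euclidean algorithm in ℚ[z]:
  4z**4 + 44z**3 + 68z**2 - 428z - 840 = (-2z - 34)(-2z**3 + 12z**2 + 50z - 300) + (576z**2 + 672z - 11040)
  -2z**3 + 12z**2 + 50z - 300 = (-(1/288)z + 43/1728)(576z**2 + 672z - 11040) + (-(91/18)z - 455/18)
  576z**2 + 672z - 11040 = (-(10368/91)z + 39744/91)(-(91/18)z - 455/18) + (0)
Last nonzero remainder: -(91/18)z - 455/18. Dividing through by -91/18 gives the monic gcd z + 5.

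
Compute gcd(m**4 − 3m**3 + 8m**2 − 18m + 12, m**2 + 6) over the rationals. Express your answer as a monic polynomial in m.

Apply the Euclidean algorithm:
  m**4 − 3m**3 + 8m**2 − 18m + 12 = (m**2 − 3m + 2)(m**2 + 6) + (0)
The last nonzero remainder m**2 + 6 is already monic.

m**2 + 6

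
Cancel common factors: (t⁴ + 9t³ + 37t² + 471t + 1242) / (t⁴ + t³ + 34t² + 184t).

Euclidean algorithm in ℚ[t]:
  t⁴ + 9t³ + 37t² + 471t + 1242 = (t⁴ + t³ + 34t² + 184t) + (8t³ + 3t² + 287t + 1242)
  t⁴ + t³ + 34t² + 184t = ((1/8)t + 5/64)(8t³ + 3t² + 287t + 1242) + (-(135/64)t² + (405/64)t - 3105/32)
  8t³ + 3t² + 287t + 1242 = (-(512/135)t - 64/5)(-(135/64)t² + (405/64)t - 3105/32) + (0)
Last nonzero remainder: -(135/64)t² + (405/64)t - 3105/32. Dividing through by -135/64 gives the monic gcd t² - 3t + 46.
Cancel t² - 3t + 46 from numerator and denominator to get the reduced form.

(t² + 12t + 27)/(t² + 4t)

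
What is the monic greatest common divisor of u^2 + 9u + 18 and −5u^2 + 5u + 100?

Repeated division with remainder:
  u^2 + 9u + 18 = (−1/5)(−5u^2 + 5u + 100) + (10u + 38)
  −5u^2 + 5u + 100 = (−(1/2)u + 12/5)(10u + 38) + (44/5)
  10u + 38 = ((25/22)u + 95/22)(44/5) + (0)
The last nonzero remainder is the constant 44/5, so the polynomials are coprime and gcd = 1.

1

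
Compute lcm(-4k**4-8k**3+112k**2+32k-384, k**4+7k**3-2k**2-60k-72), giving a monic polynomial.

k**6+k**5-36k**4+8k**3+272k**2-48k-576

Apply the Euclidean algorithm:
  -4k**4-8k**3+112k**2+32k-384 = (-4)(k**4+7k**3-2k**2-60k-72) + (20k**3+104k**2-208k-672)
  k**4+7k**3-2k**2-60k-72 = ((1/20)k+9/100)(20k**3+104k**2-208k-672) + (-(24/25)k**2-(192/25)k-288/25)
  20k**3+104k**2-208k-672 = (-(125/6)k+175/3)(-(24/25)k**2-(192/25)k-288/25) + (0)
Last nonzero remainder: -(24/25)k**2-(192/25)k-288/25. Dividing through by -24/25 gives the monic gcd k**2+8k+12.
Then lcm(f, g) = f·g / gcd(f, g); expanding and making the result monic gives the answer.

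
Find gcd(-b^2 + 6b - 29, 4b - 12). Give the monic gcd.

By polynomial division,
  -b^2 + 6b - 29 = (-(1/4)b + 3/4)(4b - 12) + (-20)
  4b - 12 = (-(1/5)b + 3/5)(-20) + (0)
The last nonzero remainder is the constant -20, so the polynomials are coprime and gcd = 1.

1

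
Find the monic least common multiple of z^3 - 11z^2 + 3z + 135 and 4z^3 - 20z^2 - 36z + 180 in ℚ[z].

z^4 - 14z^3 + 36z^2 + 126z - 405

By polynomial division,
  z^3 - 11z^2 + 3z + 135 = (1/4)(4z^3 - 20z^2 - 36z + 180) + (-6z^2 + 12z + 90)
  4z^3 - 20z^2 - 36z + 180 = (-(2/3)z + 2)(-6z^2 + 12z + 90) + (0)
Last nonzero remainder: -6z^2 + 12z + 90. Dividing through by -6 gives the monic gcd z^2 - 2z - 15.
Then lcm(f, g) = f·g / gcd(f, g); expanding and making the result monic gives the answer.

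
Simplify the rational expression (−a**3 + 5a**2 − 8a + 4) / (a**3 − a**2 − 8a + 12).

(−a + 1)/(a + 3)

By polynomial division,
  −a**3 + 5a**2 − 8a + 4 = (−1)(a**3 − a**2 − 8a + 12) + (4a**2 − 16a + 16)
  a**3 − a**2 − 8a + 12 = ((1/4)a + 3/4)(4a**2 − 16a + 16) + (0)
Last nonzero remainder: 4a**2 − 16a + 16. Dividing through by 4 gives the monic gcd a**2 − 4a + 4.
Cancel a**2 − 4a + 4 from numerator and denominator to get the reduced form.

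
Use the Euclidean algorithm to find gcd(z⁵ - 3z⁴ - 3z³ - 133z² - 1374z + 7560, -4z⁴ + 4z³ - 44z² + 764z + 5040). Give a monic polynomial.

By polynomial division,
  z⁵ - 3z⁴ - 3z³ - 133z² - 1374z + 7560 = (-(1/4)z + 1/2)(-4z⁴ + 4z³ - 44z² + 764z + 5040) + (-16z³ + 80z² - 496z + 5040)
  -4z⁴ + 4z³ - 44z² + 764z + 5040 = ((1/4)z + 1)(-16z³ + 80z² - 496z + 5040) + (0)
Last nonzero remainder: -16z³ + 80z² - 496z + 5040. Dividing through by -16 gives the monic gcd z³ - 5z² + 31z - 315.

z³ - 5z² + 31z - 315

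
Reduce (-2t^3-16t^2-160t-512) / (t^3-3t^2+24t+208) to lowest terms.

Euclidean algorithm in ℚ[t]:
  -2t^3-16t^2-160t-512 = (-2)(t^3-3t^2+24t+208) + (-22t^2-112t-96)
  t^3-3t^2+24t+208 = (-(1/22)t+89/242)(-22t^2-112t-96) + ((7360/121)t+29440/121)
  -22t^2-112t-96 = (-(1331/3680)t-363/920)((7360/121)t+29440/121) + (0)
Last nonzero remainder: (7360/121)t+29440/121. Dividing through by 7360/121 gives the monic gcd t+4.
Cancel t+4 from numerator and denominator to get the reduced form.

(-2t^2-8t-128)/(t^2-7t+52)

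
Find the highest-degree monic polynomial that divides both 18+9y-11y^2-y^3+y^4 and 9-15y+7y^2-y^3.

-3+y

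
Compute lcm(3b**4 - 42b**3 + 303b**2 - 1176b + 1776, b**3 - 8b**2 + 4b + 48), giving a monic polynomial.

Euclidean algorithm in ℚ[b]:
  3b**4 - 42b**3 + 303b**2 - 1176b + 1776 = (3b - 18)(b**3 - 8b**2 + 4b + 48) + (147b**2 - 1248b + 2640)
  b**3 - 8b**2 + 4b + 48 = ((1/147)b + 8/2401)(147b**2 - 1248b + 2640) + (-(23532/2401)b + 94128/2401)
  147b**2 - 1248b + 2640 = (-(117649/7844)b + 132055/1961)(-(23532/2401)b + 94128/2401) + (0)
Last nonzero remainder: -(23532/2401)b + 94128/2401. Dividing through by -23532/2401 gives the monic gcd b - 4.
Then lcm(f, g) = f·g / gcd(f, g); expanding and making the result monic gives the answer.

b**6 - 18b**5 + 145b**4 - 628b**3 + 948b**2 + 2336b - 7104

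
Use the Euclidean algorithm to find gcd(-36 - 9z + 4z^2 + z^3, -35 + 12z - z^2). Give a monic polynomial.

1

Euclidean algorithm in ℚ[z]:
  z^3 + 4z^2 - 9z - 36 = (-z - 16)(-z^2 + 12z - 35) + (148z - 596)
  -z^2 + 12z - 35 = (-(1/148)z + 295/5476)(148z - 596) + (-3960/1369)
  148z - 596 = (-(50653/990)z + 203981/990)(-3960/1369) + (0)
The last nonzero remainder is the constant -3960/1369, so the polynomials are coprime and gcd = 1.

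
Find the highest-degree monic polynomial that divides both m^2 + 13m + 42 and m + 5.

1

By polynomial division,
  m^2 + 13m + 42 = (m + 8)(m + 5) + (2)
  m + 5 = ((1/2)m + 5/2)(2) + (0)
The last nonzero remainder is the constant 2, so the polynomials are coprime and gcd = 1.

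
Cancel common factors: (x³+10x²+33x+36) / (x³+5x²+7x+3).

(x²+7x+12)/(x²+2x+1)

Euclidean algorithm in ℚ[x]:
  x³+10x²+33x+36 = (x³+5x²+7x+3) + (5x²+26x+33)
  x³+5x²+7x+3 = ((1/5)x-1/25)(5x²+26x+33) + ((36/25)x+108/25)
  5x²+26x+33 = ((125/36)x+275/36)((36/25)x+108/25) + (0)
Last nonzero remainder: (36/25)x+108/25. Dividing through by 36/25 gives the monic gcd x+3.
Cancel x+3 from numerator and denominator to get the reduced form.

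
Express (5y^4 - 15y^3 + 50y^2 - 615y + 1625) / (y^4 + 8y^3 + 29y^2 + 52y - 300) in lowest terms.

(5y^2 - 35y + 65)/(y^2 + 4y - 12)

Repeated division with remainder:
  5y^4 - 15y^3 + 50y^2 - 615y + 1625 = (5)(y^4 + 8y^3 + 29y^2 + 52y - 300) + (-55y^3 - 95y^2 - 875y + 3125)
  y^4 + 8y^3 + 29y^2 + 52y - 300 = (-(1/55)y - 69/605)(-55y^3 - 95y^2 - 875y + 3125) + ((273/121)y^2 + (1092/121)y + 6825/121)
  -55y^3 - 95y^2 - 875y + 3125 = (-(6655/273)y + 15125/273)((273/121)y^2 + (1092/121)y + 6825/121) + (0)
Last nonzero remainder: (273/121)y^2 + (1092/121)y + 6825/121. Dividing through by 273/121 gives the monic gcd y^2 + 4y + 25.
Cancel y^2 + 4y + 25 from numerator and denominator to get the reduced form.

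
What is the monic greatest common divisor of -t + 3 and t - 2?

1

Apply the Euclidean algorithm:
  -t + 3 = (-1)(t - 2) + (1)
  t - 2 = (t - 2)(1) + (0)
The last nonzero remainder is the constant 1, so the polynomials are coprime and gcd = 1.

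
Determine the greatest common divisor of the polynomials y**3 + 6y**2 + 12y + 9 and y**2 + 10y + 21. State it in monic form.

By polynomial division,
  y**3 + 6y**2 + 12y + 9 = (y - 4)(y**2 + 10y + 21) + (31y + 93)
  y**2 + 10y + 21 = ((1/31)y + 7/31)(31y + 93) + (0)
Last nonzero remainder: 31y + 93. Dividing through by 31 gives the monic gcd y + 3.

y + 3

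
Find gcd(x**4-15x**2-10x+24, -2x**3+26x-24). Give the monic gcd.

x-1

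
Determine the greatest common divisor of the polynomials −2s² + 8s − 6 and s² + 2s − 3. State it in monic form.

Apply the Euclidean algorithm:
  −2s² + 8s − 6 = (−2)(s² + 2s − 3) + (12s − 12)
  s² + 2s − 3 = ((1/12)s + 1/4)(12s − 12) + (0)
Last nonzero remainder: 12s − 12. Dividing through by 12 gives the monic gcd s − 1.

s − 1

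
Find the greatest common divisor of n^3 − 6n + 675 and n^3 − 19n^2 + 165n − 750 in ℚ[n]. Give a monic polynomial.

Apply the Euclidean algorithm:
  n^3 − 6n + 675 = (n^3 − 19n^2 + 165n − 750) + (19n^2 − 171n + 1425)
  n^3 − 19n^2 + 165n − 750 = ((1/19)n − 10/19)(19n^2 − 171n + 1425) + (0)
Last nonzero remainder: 19n^2 − 171n + 1425. Dividing through by 19 gives the monic gcd n^2 − 9n + 75.

n^2 − 9n + 75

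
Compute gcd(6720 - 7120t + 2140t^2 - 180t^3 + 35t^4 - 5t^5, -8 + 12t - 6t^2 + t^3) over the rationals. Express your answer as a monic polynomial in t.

Apply the Euclidean algorithm:
  -5t^5 + 35t^4 - 180t^3 + 2140t^2 - 7120t + 6720 = (-5t^2 + 5t - 90)(t^3 - 6t^2 + 12t - 8) + (1500t^2 - 6000t + 6000)
  t^3 - 6t^2 + 12t - 8 = ((1/1500)t - 1/750)(1500t^2 - 6000t + 6000) + (0)
Last nonzero remainder: 1500t^2 - 6000t + 6000. Dividing through by 1500 gives the monic gcd t^2 - 4t + 4.

4 - 4t + t^2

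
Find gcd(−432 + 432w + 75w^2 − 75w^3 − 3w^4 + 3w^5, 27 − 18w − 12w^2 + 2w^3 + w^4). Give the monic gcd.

9 − 9w − w^2 + w^3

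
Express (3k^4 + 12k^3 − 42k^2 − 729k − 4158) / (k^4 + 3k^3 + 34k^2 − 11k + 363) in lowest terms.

Apply the Euclidean algorithm:
  3k^4 + 12k^3 − 42k^2 − 729k − 4158 = (3)(k^4 + 3k^3 + 34k^2 − 11k + 363) + (3k^3 − 144k^2 − 696k − 5247)
  k^4 + 3k^3 + 34k^2 − 11k + 363 = ((1/3)k + 17)(3k^3 − 144k^2 − 696k − 5247) + (2714k^2 + 13570k + 89562)
  3k^3 − 144k^2 − 696k − 5247 = ((3/2714)k − 159/2714)(2714k^2 + 13570k + 89562) + (0)
Last nonzero remainder: 2714k^2 + 13570k + 89562. Dividing through by 2714 gives the monic gcd k^2 + 5k + 33.
Cancel k^2 + 5k + 33 from numerator and denominator to get the reduced form.

(3k^2 − 3k − 126)/(k^2 − 2k + 11)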